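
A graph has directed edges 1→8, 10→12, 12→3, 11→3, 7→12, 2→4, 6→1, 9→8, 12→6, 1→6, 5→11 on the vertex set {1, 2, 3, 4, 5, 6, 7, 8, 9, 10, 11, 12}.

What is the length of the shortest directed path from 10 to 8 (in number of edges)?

Distance 0: 10.
Distance 1: 12.
Distance 2: 3, 6.
Distance 3: 1.
Distance 4: 8 — contains 8.

4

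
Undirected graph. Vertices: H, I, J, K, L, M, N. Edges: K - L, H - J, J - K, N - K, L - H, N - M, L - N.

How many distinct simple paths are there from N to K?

N–K
N–L–H–J–K
N–L–K

3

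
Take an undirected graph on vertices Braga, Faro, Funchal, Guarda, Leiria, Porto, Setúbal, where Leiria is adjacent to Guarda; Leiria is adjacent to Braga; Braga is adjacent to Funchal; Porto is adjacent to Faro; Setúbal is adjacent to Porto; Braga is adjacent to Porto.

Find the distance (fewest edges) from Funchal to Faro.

Distance 0: Funchal.
Distance 1: Braga.
Distance 2: Leiria, Porto.
Distance 3: Faro, Guarda, Setúbal — contains Faro.

3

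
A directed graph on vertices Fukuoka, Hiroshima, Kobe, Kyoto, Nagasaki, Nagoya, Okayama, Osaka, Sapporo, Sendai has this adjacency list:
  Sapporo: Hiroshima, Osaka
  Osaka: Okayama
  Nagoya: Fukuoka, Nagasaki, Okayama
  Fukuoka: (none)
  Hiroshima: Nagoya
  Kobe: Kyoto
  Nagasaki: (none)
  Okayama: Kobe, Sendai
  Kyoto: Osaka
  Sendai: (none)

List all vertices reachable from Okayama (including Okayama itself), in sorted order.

Start at Okayama.
Its neighbours: Kobe, Sendai.
Then their neighbours: Kyoto.
Then next layer: Osaka.
Nothing further is reachable.

Kobe, Kyoto, Okayama, Osaka, Sendai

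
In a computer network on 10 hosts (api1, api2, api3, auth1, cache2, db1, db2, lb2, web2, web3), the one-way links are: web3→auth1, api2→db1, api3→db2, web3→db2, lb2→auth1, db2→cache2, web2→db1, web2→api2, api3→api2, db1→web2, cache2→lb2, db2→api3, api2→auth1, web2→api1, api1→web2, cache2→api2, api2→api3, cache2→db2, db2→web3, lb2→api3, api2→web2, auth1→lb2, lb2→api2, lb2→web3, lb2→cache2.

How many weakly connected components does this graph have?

1

From api1: component {api1, api2, api3, auth1, cache2, db1, db2, lb2, web2, web3}.
That's 1 component.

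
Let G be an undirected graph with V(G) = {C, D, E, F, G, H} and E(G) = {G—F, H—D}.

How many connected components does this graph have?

From C: component {C}.
From D: component {D, H}.
From E: component {E}.
From F: component {F, G}.
That's 4 components.

4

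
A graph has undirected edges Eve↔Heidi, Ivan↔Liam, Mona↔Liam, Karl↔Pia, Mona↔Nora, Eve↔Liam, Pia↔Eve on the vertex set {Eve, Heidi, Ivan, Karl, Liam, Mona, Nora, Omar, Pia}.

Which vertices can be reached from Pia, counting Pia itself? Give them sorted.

Eve, Heidi, Ivan, Karl, Liam, Mona, Nora, Pia

Start at Pia.
Its neighbours: Eve, Karl.
Then their neighbours: Heidi, Liam.
Then next layer: Ivan, Mona.
Then next layer: Nora.
Nothing further is reachable.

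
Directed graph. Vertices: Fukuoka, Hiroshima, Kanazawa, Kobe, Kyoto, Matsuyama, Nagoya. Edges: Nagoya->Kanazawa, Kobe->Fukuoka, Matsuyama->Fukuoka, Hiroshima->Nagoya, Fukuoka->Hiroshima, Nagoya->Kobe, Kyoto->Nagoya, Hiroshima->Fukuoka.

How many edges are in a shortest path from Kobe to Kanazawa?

4

Distance 0: Kobe.
Distance 1: Fukuoka.
Distance 2: Hiroshima.
Distance 3: Nagoya.
Distance 4: Kanazawa — contains Kanazawa.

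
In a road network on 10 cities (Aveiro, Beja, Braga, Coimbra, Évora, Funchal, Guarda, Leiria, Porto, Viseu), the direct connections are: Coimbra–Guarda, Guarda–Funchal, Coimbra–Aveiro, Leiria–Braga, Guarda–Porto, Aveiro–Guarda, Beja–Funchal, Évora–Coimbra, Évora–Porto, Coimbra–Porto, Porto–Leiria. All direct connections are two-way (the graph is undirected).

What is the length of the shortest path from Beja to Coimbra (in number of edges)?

3

Distance 0: Beja.
Distance 1: Funchal.
Distance 2: Guarda.
Distance 3: Aveiro, Coimbra, Porto — contains Coimbra.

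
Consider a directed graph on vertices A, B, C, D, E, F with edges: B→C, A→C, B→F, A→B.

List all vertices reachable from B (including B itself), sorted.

Start at B.
Its neighbours: C, F.
Nothing further is reachable.

B, C, F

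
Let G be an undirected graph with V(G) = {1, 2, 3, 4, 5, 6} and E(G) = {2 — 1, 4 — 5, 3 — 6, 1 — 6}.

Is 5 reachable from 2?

Explore from 2.
Distance 1: reach 1.
Distance 2: reach 6.
Distance 3: reach 3.
The search is exhausted without reaching 5; it lies in a different component.

No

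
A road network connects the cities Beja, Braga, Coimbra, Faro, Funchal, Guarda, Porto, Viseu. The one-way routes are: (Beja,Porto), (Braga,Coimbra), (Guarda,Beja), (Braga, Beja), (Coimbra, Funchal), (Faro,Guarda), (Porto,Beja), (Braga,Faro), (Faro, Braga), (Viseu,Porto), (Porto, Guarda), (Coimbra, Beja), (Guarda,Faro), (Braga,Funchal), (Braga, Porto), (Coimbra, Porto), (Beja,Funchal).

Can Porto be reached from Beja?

Explore from Beja.
Distance 1: reach Funchal, Porto.
Found Porto.

Yes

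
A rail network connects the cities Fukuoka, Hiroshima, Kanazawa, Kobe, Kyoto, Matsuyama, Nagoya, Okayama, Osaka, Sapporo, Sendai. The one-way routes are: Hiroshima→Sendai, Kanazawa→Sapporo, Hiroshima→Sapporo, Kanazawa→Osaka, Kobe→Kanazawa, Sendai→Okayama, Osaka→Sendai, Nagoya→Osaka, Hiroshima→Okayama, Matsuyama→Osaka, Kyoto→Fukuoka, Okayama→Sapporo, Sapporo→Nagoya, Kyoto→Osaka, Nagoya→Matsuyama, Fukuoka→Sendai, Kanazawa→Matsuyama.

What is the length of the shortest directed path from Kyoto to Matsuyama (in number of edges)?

6

Distance 0: Kyoto.
Distance 1: Fukuoka, Osaka.
Distance 2: Sendai.
Distance 3: Okayama.
Distance 4: Sapporo.
Distance 5: Nagoya.
Distance 6: Matsuyama — contains Matsuyama.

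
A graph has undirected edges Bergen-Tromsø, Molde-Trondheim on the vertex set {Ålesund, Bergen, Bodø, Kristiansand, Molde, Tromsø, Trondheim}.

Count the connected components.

From Ålesund: component {Ålesund}.
From Bergen: component {Bergen, Tromsø}.
From Bodø: component {Bodø}.
From Kristiansand: component {Kristiansand}.
From Molde: component {Molde, Trondheim}.
That's 5 components.

5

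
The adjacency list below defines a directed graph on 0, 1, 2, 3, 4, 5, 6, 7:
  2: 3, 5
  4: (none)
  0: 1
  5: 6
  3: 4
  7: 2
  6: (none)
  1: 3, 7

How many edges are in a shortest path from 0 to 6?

5

Distance 0: 0.
Distance 1: 1.
Distance 2: 3, 7.
Distance 3: 2, 4.
Distance 4: 5.
Distance 5: 6 — contains 6.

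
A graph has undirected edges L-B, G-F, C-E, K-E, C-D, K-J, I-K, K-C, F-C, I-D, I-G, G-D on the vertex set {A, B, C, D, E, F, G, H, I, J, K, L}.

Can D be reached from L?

No

Explore from L.
Distance 1: reach B.
The search is exhausted without reaching D; it lies in a different component.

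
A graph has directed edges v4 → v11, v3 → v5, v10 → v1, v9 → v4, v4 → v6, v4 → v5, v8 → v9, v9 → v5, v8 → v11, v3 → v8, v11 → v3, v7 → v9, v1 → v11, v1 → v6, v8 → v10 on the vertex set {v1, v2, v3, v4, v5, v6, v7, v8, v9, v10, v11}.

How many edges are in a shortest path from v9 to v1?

6

Distance 0: v9.
Distance 1: v4, v5.
Distance 2: v6, v11.
Distance 3: v3.
Distance 4: v8.
Distance 5: v10.
Distance 6: v1 — contains v1.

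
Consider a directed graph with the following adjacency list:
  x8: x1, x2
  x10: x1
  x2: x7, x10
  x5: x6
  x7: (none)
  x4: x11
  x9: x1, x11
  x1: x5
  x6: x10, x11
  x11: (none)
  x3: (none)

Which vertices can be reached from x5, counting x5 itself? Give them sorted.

Start at x5.
Its neighbours: x6.
Then their neighbours: x10, x11.
Then next layer: x1.
Nothing further is reachable.

x1, x5, x6, x10, x11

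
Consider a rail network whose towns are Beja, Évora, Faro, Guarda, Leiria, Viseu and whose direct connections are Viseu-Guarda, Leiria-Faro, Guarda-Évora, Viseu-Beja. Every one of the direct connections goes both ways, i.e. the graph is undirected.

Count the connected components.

From Beja: component {Beja, Évora, Guarda, Viseu}.
From Faro: component {Faro, Leiria}.
That's 2 components.

2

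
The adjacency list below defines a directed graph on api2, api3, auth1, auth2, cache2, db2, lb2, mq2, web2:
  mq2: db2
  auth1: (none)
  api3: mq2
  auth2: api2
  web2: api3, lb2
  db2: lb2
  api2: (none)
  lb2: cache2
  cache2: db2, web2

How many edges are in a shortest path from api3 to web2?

5

Distance 0: api3.
Distance 1: mq2.
Distance 2: db2.
Distance 3: lb2.
Distance 4: cache2.
Distance 5: web2 — contains web2.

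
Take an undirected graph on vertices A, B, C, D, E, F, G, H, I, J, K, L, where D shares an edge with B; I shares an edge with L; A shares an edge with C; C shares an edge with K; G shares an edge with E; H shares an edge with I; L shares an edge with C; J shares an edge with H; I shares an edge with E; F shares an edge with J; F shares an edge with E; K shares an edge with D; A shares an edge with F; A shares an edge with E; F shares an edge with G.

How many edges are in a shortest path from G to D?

5

Distance 0: G.
Distance 1: E, F.
Distance 2: A, I, J.
Distance 3: C, H, L.
Distance 4: K.
Distance 5: D — contains D.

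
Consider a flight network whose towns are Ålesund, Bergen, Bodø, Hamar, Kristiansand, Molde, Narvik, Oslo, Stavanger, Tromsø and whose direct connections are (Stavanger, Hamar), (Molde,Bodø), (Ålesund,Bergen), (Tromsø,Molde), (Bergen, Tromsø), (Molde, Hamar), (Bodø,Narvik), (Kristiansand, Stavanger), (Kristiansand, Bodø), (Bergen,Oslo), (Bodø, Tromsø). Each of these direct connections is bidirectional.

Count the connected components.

From Ålesund: component {Ålesund, Bergen, Bodø, Hamar, Kristiansand, Molde, Narvik, Oslo, Stavanger, Tromsø}.
That's 1 component.

1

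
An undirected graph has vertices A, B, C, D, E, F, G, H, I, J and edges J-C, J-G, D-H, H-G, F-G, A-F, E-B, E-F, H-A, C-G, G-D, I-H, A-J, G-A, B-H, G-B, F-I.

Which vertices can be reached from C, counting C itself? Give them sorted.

Start at C.
Its neighbours: G, J.
Then their neighbours: A, B, D, F, H.
Then next layer: E, I.
Every vertex is now reached.

A, B, C, D, E, F, G, H, I, J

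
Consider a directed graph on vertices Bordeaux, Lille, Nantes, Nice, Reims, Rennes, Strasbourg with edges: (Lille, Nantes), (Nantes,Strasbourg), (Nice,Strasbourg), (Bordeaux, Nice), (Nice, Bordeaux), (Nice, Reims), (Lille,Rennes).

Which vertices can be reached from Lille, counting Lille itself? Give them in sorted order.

Start at Lille.
Its neighbours: Nantes, Rennes.
Then their neighbours: Strasbourg.
Nothing further is reachable.

Lille, Nantes, Rennes, Strasbourg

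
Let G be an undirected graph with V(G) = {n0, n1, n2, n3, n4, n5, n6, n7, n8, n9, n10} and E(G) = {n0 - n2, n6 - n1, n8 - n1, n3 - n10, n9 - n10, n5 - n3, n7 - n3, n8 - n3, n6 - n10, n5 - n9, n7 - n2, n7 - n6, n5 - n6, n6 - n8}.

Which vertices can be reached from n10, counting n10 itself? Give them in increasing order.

Start at n10.
Its neighbours: n3, n6, n9.
Then their neighbours: n1, n5, n7, n8.
Then next layer: n2.
Then next layer: n0.
Nothing further is reachable.

n0, n1, n2, n3, n5, n6, n7, n8, n9, n10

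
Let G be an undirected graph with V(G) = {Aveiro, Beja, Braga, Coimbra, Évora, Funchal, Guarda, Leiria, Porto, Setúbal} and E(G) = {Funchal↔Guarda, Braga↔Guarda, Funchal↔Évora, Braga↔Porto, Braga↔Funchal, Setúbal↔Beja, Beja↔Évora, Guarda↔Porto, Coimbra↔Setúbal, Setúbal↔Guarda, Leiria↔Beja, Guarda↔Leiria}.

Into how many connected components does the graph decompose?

From Aveiro: component {Aveiro}.
From Beja: component {Beja, Braga, Coimbra, Évora, Funchal, Guarda, Leiria, Porto, Setúbal}.
That's 2 components.

2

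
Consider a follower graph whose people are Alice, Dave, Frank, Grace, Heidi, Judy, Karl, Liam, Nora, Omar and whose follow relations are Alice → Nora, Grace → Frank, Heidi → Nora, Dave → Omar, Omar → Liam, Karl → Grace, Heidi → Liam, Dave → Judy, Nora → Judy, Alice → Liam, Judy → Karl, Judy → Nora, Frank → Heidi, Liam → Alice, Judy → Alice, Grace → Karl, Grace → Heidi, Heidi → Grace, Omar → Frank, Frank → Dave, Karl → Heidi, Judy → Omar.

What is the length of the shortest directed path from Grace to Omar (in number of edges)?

3

Distance 0: Grace.
Distance 1: Frank, Heidi, Karl.
Distance 2: Dave, Liam, Nora.
Distance 3: Alice, Judy, Omar — contains Omar.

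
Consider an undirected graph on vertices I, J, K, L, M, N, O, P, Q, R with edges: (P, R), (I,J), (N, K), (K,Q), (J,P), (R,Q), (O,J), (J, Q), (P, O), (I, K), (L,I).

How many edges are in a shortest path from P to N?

4

Distance 0: P.
Distance 1: J, O, R.
Distance 2: I, Q.
Distance 3: K, L.
Distance 4: N — contains N.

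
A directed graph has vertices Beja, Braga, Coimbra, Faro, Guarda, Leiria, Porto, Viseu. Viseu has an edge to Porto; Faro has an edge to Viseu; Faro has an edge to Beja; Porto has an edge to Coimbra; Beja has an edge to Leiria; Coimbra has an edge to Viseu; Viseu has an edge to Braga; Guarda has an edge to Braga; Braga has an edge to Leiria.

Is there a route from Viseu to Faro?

No

Explore from Viseu.
Distance 1: reach Braga, Porto.
Distance 2: reach Coimbra, Leiria.
The search from Viseu is exhausted; no directed path reaches Faro.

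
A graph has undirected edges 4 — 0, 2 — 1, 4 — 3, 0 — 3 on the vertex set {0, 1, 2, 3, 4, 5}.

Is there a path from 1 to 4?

Explore from 1.
Distance 1: reach 2.
The search is exhausted without reaching 4; it lies in a different component.

No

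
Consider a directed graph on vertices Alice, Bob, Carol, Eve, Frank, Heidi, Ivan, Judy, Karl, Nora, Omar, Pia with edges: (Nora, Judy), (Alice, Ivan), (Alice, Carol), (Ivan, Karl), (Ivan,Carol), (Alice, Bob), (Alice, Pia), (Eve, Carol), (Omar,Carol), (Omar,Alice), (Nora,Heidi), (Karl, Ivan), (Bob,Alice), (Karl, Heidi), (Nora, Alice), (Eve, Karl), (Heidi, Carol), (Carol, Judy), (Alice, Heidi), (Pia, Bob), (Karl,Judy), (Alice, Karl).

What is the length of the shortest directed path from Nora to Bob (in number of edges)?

Distance 0: Nora.
Distance 1: Alice, Heidi, Judy.
Distance 2: Bob, Carol, Ivan, Karl, Pia — contains Bob.

2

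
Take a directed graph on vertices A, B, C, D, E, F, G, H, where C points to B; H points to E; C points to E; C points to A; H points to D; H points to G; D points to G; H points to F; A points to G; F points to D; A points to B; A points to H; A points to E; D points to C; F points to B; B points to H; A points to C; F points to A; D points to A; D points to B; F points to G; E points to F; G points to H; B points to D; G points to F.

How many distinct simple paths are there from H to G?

29

H→D→A→C→E→F→G
H→D→A→E→F→G
H→D→A→G
H→D→C→A→E→F→G
H→D→C→A→G
H→D→C→E→F→A→G
H→D→C→E→F→G
H→D→G
... and 21 more.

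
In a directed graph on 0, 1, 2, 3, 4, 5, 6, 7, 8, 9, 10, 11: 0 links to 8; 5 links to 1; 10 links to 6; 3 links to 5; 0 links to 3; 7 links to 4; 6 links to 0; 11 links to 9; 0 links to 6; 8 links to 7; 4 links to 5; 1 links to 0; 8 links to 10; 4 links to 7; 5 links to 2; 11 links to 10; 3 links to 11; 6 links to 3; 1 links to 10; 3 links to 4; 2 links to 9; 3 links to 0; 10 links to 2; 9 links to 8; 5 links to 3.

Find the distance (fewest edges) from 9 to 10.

2

Distance 0: 9.
Distance 1: 8.
Distance 2: 7, 10 — contains 10.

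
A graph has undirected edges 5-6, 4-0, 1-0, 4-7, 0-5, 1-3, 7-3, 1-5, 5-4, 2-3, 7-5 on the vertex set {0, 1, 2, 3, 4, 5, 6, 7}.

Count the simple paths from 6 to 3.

8

6–5–0–1–3
6–5–0–4–7–3
6–5–1–0–4–7–3
6–5–1–3
6–5–4–0–1–3
6–5–4–7–3
6–5–7–3
6–5–7–4–0–1–3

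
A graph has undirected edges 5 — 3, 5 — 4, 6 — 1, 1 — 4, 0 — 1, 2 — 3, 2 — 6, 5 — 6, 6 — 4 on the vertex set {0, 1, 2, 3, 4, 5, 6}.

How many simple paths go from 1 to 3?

7

1–4–5–3
1–4–5–6–2–3
1–4–6–2–3
1–4–6–5–3
1–6–2–3
1–6–4–5–3
1–6–5–3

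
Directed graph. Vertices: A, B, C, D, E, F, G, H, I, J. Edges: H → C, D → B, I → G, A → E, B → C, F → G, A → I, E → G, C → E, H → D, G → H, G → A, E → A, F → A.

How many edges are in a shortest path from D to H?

5

Distance 0: D.
Distance 1: B.
Distance 2: C.
Distance 3: E.
Distance 4: A, G.
Distance 5: H, I — contains H.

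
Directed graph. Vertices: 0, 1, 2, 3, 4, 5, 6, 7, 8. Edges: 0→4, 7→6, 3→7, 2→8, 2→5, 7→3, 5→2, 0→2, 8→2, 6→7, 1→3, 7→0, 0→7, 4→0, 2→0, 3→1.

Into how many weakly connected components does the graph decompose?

From 0: component {0, 1, 2, 3, 4, 5, 6, 7, 8}.
That's 1 component.

1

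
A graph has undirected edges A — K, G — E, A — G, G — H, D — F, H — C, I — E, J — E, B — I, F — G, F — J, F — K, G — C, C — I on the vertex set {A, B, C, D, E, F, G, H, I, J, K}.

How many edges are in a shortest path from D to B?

Distance 0: D.
Distance 1: F.
Distance 2: G, J, K.
Distance 3: A, C, E, H.
Distance 4: I.
Distance 5: B — contains B.

5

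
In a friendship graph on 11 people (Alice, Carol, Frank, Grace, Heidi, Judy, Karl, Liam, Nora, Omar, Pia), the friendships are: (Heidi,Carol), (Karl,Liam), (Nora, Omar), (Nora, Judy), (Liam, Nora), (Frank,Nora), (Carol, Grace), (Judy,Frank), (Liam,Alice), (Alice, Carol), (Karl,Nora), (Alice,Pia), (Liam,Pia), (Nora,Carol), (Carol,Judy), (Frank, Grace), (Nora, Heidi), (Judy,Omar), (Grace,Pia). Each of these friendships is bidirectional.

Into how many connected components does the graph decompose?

From Alice: component {Alice, Carol, Frank, Grace, Heidi, Judy, Karl, Liam, Nora, Omar, Pia}.
That's 1 component.

1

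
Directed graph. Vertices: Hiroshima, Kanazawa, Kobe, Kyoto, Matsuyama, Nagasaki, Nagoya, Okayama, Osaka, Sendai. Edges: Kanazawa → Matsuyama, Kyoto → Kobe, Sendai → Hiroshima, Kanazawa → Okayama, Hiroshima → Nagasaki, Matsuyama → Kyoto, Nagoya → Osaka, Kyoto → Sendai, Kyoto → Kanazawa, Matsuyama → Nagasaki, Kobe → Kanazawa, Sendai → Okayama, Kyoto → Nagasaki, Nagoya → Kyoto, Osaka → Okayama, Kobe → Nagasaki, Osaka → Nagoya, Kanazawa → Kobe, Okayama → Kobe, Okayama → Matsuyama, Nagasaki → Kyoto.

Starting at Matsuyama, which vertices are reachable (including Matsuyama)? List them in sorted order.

Start at Matsuyama.
Its neighbours: Kyoto, Nagasaki.
Then their neighbours: Kanazawa, Kobe, Sendai.
Then next layer: Hiroshima, Okayama.
Nothing further is reachable.

Hiroshima, Kanazawa, Kobe, Kyoto, Matsuyama, Nagasaki, Okayama, Sendai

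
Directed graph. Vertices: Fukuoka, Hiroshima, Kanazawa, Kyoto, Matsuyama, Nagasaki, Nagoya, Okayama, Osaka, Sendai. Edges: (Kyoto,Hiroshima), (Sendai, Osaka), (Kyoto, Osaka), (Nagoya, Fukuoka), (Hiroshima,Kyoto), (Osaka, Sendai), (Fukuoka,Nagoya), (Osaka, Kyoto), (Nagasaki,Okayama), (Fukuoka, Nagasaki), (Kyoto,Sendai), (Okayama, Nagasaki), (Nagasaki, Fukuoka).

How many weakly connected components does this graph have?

4

From Fukuoka: component {Fukuoka, Nagasaki, Nagoya, Okayama}.
From Hiroshima: component {Hiroshima, Kyoto, Osaka, Sendai}.
From Kanazawa: component {Kanazawa}.
From Matsuyama: component {Matsuyama}.
That's 4 components.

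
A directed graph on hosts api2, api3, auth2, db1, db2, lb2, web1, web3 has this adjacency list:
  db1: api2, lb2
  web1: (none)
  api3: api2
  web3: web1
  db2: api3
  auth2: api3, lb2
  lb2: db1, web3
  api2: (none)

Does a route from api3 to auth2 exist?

No

Explore from api3.
Distance 1: reach api2.
The search from api3 is exhausted; no directed path reaches auth2.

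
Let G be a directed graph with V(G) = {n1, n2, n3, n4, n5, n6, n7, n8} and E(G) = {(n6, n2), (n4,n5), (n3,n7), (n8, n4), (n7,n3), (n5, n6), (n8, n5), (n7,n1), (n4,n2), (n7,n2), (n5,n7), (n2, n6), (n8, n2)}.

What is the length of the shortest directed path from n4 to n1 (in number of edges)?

3

Distance 0: n4.
Distance 1: n2, n5.
Distance 2: n6, n7.
Distance 3: n1, n3 — contains n1.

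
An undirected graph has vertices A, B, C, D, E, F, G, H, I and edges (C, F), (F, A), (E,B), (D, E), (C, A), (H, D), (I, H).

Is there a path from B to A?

Explore from B.
Distance 1: reach E.
Distance 2: reach D.
Distance 3: reach H.
Distance 4: reach I.
The search is exhausted without reaching A; it lies in a different component.

No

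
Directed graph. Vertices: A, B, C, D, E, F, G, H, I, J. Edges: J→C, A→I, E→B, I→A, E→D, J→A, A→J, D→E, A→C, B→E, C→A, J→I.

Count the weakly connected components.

From A: component {A, C, I, J}.
From B: component {B, D, E}.
From F: component {F}.
From G: component {G}.
From H: component {H}.
That's 5 components.

5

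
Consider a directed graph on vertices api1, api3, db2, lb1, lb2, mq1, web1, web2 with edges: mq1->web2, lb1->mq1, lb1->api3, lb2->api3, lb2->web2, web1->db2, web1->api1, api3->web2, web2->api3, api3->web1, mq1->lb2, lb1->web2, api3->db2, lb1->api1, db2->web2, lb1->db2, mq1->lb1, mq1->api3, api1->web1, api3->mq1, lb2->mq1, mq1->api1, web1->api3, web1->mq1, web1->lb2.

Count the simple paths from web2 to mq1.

3

web2→api3→mq1
web2→api3→web1→lb2→mq1
web2→api3→web1→mq1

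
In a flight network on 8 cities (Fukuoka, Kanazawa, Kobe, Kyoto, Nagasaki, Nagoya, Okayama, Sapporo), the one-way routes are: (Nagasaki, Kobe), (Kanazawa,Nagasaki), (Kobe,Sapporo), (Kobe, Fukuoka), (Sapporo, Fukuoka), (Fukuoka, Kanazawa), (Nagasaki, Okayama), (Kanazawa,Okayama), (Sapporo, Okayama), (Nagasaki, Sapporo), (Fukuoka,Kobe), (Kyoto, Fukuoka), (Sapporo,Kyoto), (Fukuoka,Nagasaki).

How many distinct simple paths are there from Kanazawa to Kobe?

Kanazawa→Nagasaki→Kobe
Kanazawa→Nagasaki→Sapporo→Fukuoka→Kobe
Kanazawa→Nagasaki→Sapporo→Kyoto→Fukuoka→Kobe

3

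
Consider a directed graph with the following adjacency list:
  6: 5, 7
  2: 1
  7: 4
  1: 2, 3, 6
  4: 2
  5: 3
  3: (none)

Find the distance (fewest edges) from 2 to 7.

3

Distance 0: 2.
Distance 1: 1.
Distance 2: 3, 6.
Distance 3: 5, 7 — contains 7.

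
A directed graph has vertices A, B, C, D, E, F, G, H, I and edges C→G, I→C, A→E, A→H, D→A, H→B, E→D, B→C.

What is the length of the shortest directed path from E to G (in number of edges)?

6

Distance 0: E.
Distance 1: D.
Distance 2: A.
Distance 3: H.
Distance 4: B.
Distance 5: C.
Distance 6: G — contains G.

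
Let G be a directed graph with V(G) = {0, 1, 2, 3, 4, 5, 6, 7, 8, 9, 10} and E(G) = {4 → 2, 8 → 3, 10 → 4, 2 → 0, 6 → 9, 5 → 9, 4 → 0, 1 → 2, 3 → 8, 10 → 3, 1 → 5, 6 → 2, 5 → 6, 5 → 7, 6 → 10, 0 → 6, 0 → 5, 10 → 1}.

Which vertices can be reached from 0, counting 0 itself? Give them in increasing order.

0, 1, 2, 3, 4, 5, 6, 7, 8, 9, 10

Start at 0.
Its neighbours: 5, 6.
Then their neighbours: 2, 7, 9, 10.
Then next layer: 1, 3, 4.
Then next layer: 8.
Every vertex is now reached.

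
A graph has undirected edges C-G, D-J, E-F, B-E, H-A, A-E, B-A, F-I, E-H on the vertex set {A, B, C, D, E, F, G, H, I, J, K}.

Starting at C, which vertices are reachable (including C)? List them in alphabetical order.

Start at C.
Its neighbours: G.
Nothing further is reachable.

C, G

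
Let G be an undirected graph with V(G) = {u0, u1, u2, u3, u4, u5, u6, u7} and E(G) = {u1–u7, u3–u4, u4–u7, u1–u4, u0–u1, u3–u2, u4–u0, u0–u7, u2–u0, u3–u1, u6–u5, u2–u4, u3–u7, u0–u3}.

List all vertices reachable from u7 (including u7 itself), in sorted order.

u0, u1, u2, u3, u4, u7

Start at u7.
Its neighbours: u0, u1, u3, u4.
Then their neighbours: u2.
Nothing further is reachable.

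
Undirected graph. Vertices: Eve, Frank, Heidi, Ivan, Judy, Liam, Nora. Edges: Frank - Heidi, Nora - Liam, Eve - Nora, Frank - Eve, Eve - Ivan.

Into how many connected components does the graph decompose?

2

From Eve: component {Eve, Frank, Heidi, Ivan, Liam, Nora}.
From Judy: component {Judy}.
That's 2 components.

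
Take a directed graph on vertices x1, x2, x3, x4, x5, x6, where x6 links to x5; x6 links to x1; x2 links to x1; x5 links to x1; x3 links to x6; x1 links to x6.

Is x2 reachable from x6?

Explore from x6.
Distance 1: reach x1, x5.
The search from x6 is exhausted; no directed path reaches x2.

No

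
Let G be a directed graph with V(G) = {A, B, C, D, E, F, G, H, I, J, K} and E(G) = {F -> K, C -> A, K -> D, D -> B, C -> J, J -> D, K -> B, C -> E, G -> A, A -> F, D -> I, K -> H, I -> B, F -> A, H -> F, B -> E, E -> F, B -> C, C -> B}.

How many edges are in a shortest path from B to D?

3

Distance 0: B.
Distance 1: C, E.
Distance 2: A, F, J.
Distance 3: D, K — contains D.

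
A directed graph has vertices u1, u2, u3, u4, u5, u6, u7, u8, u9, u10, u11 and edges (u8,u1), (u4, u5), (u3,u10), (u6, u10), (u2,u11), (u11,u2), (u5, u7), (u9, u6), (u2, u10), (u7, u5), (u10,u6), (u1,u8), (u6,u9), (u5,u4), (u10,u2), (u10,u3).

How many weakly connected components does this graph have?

3

From u1: component {u1, u8}.
From u2: component {u2, u3, u6, u9, u10, u11}.
From u4: component {u4, u5, u7}.
That's 3 components.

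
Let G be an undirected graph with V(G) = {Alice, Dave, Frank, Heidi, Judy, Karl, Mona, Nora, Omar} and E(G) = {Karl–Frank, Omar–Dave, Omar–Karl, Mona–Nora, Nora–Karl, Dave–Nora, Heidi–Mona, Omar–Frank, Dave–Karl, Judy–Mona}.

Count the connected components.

From Alice: component {Alice}.
From Dave: component {Dave, Frank, Heidi, Judy, Karl, Mona, Nora, Omar}.
That's 2 components.

2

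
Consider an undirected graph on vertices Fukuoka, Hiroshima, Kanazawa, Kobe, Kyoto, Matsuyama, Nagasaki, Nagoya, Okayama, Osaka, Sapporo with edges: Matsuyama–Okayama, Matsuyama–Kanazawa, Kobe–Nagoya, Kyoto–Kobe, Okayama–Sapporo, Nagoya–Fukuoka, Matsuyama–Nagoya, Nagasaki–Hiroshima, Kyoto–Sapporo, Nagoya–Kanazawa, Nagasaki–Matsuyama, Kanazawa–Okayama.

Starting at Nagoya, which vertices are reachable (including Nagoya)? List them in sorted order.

Fukuoka, Hiroshima, Kanazawa, Kobe, Kyoto, Matsuyama, Nagasaki, Nagoya, Okayama, Sapporo

Start at Nagoya.
Its neighbours: Fukuoka, Kanazawa, Kobe, Matsuyama.
Then their neighbours: Kyoto, Nagasaki, Okayama.
Then next layer: Hiroshima, Sapporo.
Nothing further is reachable.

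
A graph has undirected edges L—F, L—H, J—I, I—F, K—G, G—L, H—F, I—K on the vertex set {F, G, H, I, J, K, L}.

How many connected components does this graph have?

1

From F: component {F, G, H, I, J, K, L}.
That's 1 component.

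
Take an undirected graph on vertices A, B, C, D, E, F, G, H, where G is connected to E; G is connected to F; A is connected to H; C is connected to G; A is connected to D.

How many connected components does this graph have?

From A: component {A, D, H}.
From B: component {B}.
From C: component {C, E, F, G}.
That's 3 components.

3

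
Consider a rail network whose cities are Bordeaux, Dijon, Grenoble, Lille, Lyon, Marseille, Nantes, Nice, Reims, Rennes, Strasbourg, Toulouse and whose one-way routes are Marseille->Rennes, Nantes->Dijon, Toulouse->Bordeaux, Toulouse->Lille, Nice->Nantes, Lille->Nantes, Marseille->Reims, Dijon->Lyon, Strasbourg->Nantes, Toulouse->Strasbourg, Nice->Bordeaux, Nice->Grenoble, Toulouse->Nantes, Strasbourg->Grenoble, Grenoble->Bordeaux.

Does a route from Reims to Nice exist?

Reims has no outgoing edges, so nothing is reachable from it.

No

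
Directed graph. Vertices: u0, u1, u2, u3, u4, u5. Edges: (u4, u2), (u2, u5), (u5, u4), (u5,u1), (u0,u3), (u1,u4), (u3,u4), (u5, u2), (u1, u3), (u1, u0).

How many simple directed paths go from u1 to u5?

u1→u0→u3→u4→u2→u5
u1→u3→u4→u2→u5
u1→u4→u2→u5

3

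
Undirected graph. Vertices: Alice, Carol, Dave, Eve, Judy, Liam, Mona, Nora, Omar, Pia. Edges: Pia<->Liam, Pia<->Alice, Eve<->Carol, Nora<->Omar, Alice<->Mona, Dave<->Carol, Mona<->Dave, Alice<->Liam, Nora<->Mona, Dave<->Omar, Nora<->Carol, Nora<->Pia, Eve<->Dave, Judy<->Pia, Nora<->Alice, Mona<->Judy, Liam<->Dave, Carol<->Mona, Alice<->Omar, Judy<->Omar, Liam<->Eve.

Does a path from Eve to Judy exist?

Explore from Eve.
Distance 1: reach Carol, Dave, Liam.
Distance 2: reach Alice, Mona, Nora, Omar, Pia.
Distance 3: reach Judy.
Found Judy.

Yes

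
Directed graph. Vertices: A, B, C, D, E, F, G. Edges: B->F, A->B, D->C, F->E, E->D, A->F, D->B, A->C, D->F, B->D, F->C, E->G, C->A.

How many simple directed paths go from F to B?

F→C→A→B
F→E→D→B
F→E→D→C→A→B

3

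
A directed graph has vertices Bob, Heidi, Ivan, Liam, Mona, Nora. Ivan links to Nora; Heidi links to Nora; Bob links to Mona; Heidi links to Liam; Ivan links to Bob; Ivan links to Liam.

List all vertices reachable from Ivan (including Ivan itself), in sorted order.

Bob, Ivan, Liam, Mona, Nora

Start at Ivan.
Its neighbours: Bob, Liam, Nora.
Then their neighbours: Mona.
Nothing further is reachable.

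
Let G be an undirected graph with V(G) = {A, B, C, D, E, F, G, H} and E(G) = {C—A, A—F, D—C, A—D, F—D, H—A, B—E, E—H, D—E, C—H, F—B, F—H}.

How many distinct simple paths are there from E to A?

E–B–F–A
E–B–F–D–A
E–B–F–D–C–A
E–B–F–D–C–H–A
E–B–F–H–A
E–B–F–H–C–A
E–B–F–H–C–D–A
E–D–A
... and 13 more.

21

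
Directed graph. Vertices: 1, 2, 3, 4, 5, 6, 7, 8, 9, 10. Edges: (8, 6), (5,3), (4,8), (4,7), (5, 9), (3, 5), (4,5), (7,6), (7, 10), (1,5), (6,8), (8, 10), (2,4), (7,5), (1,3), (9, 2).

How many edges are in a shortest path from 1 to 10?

Distance 0: 1.
Distance 1: 3, 5.
Distance 2: 9.
Distance 3: 2.
Distance 4: 4.
Distance 5: 7, 8.
Distance 6: 6, 10 — contains 10.

6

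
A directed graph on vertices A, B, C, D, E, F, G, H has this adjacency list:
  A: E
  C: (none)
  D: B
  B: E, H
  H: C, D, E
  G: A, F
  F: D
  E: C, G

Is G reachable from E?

Yes

Explore from E.
Distance 1: reach C, G.
Found G.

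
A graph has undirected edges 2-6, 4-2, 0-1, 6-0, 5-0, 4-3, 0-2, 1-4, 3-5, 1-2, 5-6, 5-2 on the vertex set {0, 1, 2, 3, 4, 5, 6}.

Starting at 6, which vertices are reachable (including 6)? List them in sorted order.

0, 1, 2, 3, 4, 5, 6

Start at 6.
Its neighbours: 0, 2, 5.
Then their neighbours: 1, 3, 4.
Every vertex is now reached.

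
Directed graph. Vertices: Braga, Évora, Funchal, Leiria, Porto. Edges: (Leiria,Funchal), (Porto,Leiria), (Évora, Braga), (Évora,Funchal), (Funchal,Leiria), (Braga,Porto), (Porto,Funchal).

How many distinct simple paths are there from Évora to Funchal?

Évora→Braga→Porto→Funchal
Évora→Braga→Porto→Leiria→Funchal
Évora→Funchal

3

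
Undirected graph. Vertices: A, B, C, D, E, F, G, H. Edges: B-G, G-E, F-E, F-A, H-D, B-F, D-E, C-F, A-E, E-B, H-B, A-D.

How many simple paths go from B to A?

12

B–E–A
B–E–D–A
B–E–F–A
B–F–A
B–F–E–A
B–F–E–D–A
B–G–E–A
B–G–E–D–A
B–G–E–F–A
B–H–D–A
B–H–D–E–A
B–H–D–E–F–A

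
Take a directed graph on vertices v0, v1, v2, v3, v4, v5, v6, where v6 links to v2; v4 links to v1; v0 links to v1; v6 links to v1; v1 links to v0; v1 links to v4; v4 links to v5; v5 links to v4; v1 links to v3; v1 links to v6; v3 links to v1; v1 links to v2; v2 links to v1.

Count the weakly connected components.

From v0: component {v0, v1, v2, v3, v4, v5, v6}.
That's 1 component.

1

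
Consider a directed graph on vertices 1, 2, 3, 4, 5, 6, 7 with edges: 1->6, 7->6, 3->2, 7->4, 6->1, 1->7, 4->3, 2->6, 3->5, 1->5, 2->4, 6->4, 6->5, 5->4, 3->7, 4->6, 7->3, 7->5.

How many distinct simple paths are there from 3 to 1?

3→2→4→6→1
3→2→6→1
3→5→4→6→1
3→7→4→6→1
3→7→5→4→6→1
3→7→6→1

6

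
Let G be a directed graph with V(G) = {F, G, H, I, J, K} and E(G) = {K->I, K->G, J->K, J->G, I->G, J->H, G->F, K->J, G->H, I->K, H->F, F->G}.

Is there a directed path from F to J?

No

Explore from F.
Distance 1: reach G.
Distance 2: reach H.
The search from F is exhausted; no directed path reaches J.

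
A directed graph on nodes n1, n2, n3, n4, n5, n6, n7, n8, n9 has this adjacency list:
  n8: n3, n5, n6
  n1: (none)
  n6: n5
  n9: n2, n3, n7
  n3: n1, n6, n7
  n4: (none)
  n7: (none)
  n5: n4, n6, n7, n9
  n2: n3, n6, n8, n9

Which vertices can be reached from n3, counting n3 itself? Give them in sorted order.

n1, n2, n3, n4, n5, n6, n7, n8, n9

Start at n3.
Its neighbours: n1, n6, n7.
Then their neighbours: n5.
Then next layer: n4, n9.
Then next layer: n2.
Then next layer: n8.
Every vertex is now reached.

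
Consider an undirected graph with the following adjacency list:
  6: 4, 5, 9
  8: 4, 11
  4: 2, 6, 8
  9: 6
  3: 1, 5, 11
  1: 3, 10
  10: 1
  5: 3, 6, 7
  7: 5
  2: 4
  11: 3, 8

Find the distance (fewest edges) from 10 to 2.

6

Distance 0: 10.
Distance 1: 1.
Distance 2: 3.
Distance 3: 5, 11.
Distance 4: 6, 7, 8.
Distance 5: 4, 9.
Distance 6: 2 — contains 2.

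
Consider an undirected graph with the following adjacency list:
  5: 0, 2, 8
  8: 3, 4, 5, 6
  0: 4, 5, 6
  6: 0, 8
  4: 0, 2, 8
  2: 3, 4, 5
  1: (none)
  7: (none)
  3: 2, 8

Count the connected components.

3

From 0: component {0, 2, 3, 4, 5, 6, 8}.
From 1: component {1}.
From 7: component {7}.
That's 3 components.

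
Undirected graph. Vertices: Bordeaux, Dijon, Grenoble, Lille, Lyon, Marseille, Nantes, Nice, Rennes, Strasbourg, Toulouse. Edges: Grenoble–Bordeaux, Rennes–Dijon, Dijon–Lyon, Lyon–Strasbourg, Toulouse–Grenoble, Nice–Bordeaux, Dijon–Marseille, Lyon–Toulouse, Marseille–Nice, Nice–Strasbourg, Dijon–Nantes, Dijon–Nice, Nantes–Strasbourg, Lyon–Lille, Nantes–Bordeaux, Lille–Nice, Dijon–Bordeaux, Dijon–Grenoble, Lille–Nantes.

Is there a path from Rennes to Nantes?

Explore from Rennes.
Distance 1: reach Dijon.
Distance 2: reach Bordeaux, Grenoble, Lyon, Marseille, Nantes, Nice.
Found Nantes.

Yes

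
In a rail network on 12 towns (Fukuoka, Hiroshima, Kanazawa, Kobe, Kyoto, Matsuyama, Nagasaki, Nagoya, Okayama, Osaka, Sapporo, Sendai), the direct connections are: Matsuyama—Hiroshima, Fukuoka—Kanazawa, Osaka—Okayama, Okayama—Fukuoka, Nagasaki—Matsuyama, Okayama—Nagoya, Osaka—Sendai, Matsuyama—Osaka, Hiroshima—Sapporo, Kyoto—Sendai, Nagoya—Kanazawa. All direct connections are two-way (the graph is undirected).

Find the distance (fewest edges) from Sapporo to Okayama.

Distance 0: Sapporo.
Distance 1: Hiroshima.
Distance 2: Matsuyama.
Distance 3: Nagasaki, Osaka.
Distance 4: Okayama, Sendai — contains Okayama.

4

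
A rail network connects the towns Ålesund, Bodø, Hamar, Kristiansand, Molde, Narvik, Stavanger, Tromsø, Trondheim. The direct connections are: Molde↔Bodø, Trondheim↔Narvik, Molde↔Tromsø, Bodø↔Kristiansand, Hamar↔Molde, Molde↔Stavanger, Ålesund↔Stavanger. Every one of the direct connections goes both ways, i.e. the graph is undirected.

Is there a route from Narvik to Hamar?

No

Explore from Narvik.
Distance 1: reach Trondheim.
The search is exhausted without reaching Hamar; it lies in a different component.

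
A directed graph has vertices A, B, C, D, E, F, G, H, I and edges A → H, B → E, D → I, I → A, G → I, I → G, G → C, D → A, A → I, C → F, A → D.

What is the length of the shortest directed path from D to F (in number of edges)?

Distance 0: D.
Distance 1: A, I.
Distance 2: G, H.
Distance 3: C.
Distance 4: F — contains F.

4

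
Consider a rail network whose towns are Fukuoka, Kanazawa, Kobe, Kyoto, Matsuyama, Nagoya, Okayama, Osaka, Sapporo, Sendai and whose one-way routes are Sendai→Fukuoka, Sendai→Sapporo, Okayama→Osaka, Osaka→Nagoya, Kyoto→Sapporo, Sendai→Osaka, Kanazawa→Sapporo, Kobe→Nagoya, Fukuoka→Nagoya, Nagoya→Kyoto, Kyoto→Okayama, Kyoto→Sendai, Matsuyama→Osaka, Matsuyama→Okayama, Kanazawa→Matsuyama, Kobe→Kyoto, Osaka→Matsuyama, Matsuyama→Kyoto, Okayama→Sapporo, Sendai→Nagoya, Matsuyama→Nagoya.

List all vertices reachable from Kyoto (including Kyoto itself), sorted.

Start at Kyoto.
Its neighbours: Okayama, Sapporo, Sendai.
Then their neighbours: Fukuoka, Nagoya, Osaka.
Then next layer: Matsuyama.
Nothing further is reachable.

Fukuoka, Kyoto, Matsuyama, Nagoya, Okayama, Osaka, Sapporo, Sendai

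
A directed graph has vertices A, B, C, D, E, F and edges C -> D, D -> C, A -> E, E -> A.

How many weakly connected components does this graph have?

From A: component {A, E}.
From B: component {B}.
From C: component {C, D}.
From F: component {F}.
That's 4 components.

4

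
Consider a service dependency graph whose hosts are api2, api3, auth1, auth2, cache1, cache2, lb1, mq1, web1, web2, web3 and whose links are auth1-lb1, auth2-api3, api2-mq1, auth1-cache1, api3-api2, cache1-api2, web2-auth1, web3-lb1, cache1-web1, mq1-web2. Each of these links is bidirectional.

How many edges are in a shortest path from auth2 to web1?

4

Distance 0: auth2.
Distance 1: api3.
Distance 2: api2.
Distance 3: cache1, mq1.
Distance 4: auth1, web1, web2 — contains web1.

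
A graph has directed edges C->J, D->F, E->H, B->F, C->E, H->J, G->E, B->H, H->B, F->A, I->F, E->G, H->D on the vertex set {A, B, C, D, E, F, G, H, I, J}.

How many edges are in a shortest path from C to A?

Distance 0: C.
Distance 1: E, J.
Distance 2: G, H.
Distance 3: B, D.
Distance 4: F.
Distance 5: A — contains A.

5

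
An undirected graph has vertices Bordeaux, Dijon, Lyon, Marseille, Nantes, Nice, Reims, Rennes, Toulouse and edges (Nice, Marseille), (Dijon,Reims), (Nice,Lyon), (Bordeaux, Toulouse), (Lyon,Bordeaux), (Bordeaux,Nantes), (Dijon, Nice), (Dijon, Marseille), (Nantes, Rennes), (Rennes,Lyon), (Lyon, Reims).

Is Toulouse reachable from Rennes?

Explore from Rennes.
Distance 1: reach Lyon, Nantes.
Distance 2: reach Bordeaux, Nice, Reims.
Distance 3: reach Dijon, Marseille, Toulouse.
Found Toulouse.

Yes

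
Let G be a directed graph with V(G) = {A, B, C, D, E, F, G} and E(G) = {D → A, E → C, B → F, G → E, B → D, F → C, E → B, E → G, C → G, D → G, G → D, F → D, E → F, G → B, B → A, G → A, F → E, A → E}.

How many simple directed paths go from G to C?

16

G→A→E→B→F→C
G→A→E→C
G→A→E→F→C
G→B→A→E→C
G→B→A→E→F→C
G→B→D→A→E→C
G→B→D→A→E→F→C
G→B→F→C
... and 8 more.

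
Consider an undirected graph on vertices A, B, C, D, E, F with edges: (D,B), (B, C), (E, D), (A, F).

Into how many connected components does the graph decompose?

From A: component {A, F}.
From B: component {B, C, D, E}.
That's 2 components.

2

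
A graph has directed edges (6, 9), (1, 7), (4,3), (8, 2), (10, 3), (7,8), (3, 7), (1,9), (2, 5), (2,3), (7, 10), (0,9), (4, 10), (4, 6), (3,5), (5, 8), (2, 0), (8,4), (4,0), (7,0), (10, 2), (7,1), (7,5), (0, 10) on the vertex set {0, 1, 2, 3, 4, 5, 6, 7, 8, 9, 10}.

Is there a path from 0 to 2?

Yes

Explore from 0.
Distance 1: reach 9, 10.
Distance 2: reach 2, 3.
Found 2.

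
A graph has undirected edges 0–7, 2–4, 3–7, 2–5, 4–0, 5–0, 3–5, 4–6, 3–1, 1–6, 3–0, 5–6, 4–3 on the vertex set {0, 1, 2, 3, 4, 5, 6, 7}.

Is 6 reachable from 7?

Explore from 7.
Distance 1: reach 0, 3.
Distance 2: reach 1, 4, 5.
Distance 3: reach 2, 6.
Found 6.

Yes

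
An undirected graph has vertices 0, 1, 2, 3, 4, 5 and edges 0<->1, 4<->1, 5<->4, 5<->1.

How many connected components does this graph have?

From 0: component {0, 1, 4, 5}.
From 2: component {2}.
From 3: component {3}.
That's 3 components.

3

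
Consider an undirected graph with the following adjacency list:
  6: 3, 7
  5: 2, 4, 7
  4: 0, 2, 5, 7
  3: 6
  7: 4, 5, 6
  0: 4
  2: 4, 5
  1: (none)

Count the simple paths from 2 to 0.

2–4–0
2–5–4–0
2–5–7–4–0

3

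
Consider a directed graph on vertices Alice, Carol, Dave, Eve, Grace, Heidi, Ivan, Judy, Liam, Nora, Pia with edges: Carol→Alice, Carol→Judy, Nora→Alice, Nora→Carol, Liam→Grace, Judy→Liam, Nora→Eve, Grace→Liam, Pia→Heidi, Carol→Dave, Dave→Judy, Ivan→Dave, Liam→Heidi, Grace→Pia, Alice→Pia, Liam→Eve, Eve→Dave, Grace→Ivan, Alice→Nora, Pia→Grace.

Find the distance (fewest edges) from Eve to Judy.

Distance 0: Eve.
Distance 1: Dave.
Distance 2: Judy — contains Judy.

2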